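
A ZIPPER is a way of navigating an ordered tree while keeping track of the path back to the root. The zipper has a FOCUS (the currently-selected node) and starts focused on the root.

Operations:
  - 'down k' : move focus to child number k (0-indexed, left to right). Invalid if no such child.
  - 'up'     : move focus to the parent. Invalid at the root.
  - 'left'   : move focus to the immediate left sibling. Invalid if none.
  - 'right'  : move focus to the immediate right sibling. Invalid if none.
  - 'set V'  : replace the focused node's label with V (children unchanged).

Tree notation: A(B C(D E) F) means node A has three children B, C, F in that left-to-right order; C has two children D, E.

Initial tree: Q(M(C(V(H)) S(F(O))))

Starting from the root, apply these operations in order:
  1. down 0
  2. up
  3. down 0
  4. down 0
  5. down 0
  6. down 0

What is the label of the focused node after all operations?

Answer: H

Derivation:
Step 1 (down 0): focus=M path=0 depth=1 children=['C', 'S'] left=[] right=[] parent=Q
Step 2 (up): focus=Q path=root depth=0 children=['M'] (at root)
Step 3 (down 0): focus=M path=0 depth=1 children=['C', 'S'] left=[] right=[] parent=Q
Step 4 (down 0): focus=C path=0/0 depth=2 children=['V'] left=[] right=['S'] parent=M
Step 5 (down 0): focus=V path=0/0/0 depth=3 children=['H'] left=[] right=[] parent=C
Step 6 (down 0): focus=H path=0/0/0/0 depth=4 children=[] left=[] right=[] parent=V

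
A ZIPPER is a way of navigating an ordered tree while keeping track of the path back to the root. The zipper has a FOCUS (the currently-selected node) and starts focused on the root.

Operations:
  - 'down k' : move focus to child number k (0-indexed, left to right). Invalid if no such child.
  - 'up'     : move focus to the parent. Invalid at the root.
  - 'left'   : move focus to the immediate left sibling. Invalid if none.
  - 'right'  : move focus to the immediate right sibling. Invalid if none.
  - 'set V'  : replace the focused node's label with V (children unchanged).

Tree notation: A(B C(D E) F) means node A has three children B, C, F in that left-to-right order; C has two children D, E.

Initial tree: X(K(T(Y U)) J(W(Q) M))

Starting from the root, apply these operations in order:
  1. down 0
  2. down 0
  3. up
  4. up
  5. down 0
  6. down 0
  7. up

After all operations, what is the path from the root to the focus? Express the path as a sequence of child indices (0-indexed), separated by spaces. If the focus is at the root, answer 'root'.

Step 1 (down 0): focus=K path=0 depth=1 children=['T'] left=[] right=['J'] parent=X
Step 2 (down 0): focus=T path=0/0 depth=2 children=['Y', 'U'] left=[] right=[] parent=K
Step 3 (up): focus=K path=0 depth=1 children=['T'] left=[] right=['J'] parent=X
Step 4 (up): focus=X path=root depth=0 children=['K', 'J'] (at root)
Step 5 (down 0): focus=K path=0 depth=1 children=['T'] left=[] right=['J'] parent=X
Step 6 (down 0): focus=T path=0/0 depth=2 children=['Y', 'U'] left=[] right=[] parent=K
Step 7 (up): focus=K path=0 depth=1 children=['T'] left=[] right=['J'] parent=X

Answer: 0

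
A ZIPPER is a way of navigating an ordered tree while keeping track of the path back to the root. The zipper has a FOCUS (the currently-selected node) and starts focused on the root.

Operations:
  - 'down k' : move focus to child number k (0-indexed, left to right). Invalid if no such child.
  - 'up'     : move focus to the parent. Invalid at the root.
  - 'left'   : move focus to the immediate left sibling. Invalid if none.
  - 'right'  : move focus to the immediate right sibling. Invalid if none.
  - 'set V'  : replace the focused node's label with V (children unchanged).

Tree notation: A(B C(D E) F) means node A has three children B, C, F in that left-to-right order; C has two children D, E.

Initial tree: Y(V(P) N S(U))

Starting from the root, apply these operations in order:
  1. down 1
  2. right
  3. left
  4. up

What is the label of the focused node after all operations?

Step 1 (down 1): focus=N path=1 depth=1 children=[] left=['V'] right=['S'] parent=Y
Step 2 (right): focus=S path=2 depth=1 children=['U'] left=['V', 'N'] right=[] parent=Y
Step 3 (left): focus=N path=1 depth=1 children=[] left=['V'] right=['S'] parent=Y
Step 4 (up): focus=Y path=root depth=0 children=['V', 'N', 'S'] (at root)

Answer: Y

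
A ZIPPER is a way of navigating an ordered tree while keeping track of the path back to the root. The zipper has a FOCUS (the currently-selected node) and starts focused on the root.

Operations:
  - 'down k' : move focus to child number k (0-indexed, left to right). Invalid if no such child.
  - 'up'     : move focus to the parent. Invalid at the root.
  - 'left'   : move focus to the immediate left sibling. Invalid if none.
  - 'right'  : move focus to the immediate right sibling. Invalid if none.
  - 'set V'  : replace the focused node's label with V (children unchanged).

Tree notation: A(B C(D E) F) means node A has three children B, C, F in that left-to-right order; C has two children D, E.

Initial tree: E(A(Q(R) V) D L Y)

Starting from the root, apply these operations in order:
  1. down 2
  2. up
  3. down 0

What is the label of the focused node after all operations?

Answer: A

Derivation:
Step 1 (down 2): focus=L path=2 depth=1 children=[] left=['A', 'D'] right=['Y'] parent=E
Step 2 (up): focus=E path=root depth=0 children=['A', 'D', 'L', 'Y'] (at root)
Step 3 (down 0): focus=A path=0 depth=1 children=['Q', 'V'] left=[] right=['D', 'L', 'Y'] parent=E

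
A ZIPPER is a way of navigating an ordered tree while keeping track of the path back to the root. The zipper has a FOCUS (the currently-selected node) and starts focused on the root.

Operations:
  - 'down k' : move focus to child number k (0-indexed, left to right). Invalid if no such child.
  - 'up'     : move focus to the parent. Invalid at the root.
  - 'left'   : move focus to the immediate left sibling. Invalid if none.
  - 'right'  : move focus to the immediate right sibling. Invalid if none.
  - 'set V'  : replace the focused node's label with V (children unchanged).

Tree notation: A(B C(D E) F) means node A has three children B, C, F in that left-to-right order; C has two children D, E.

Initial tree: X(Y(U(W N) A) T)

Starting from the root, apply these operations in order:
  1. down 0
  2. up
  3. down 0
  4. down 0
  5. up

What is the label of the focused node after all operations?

Answer: Y

Derivation:
Step 1 (down 0): focus=Y path=0 depth=1 children=['U', 'A'] left=[] right=['T'] parent=X
Step 2 (up): focus=X path=root depth=0 children=['Y', 'T'] (at root)
Step 3 (down 0): focus=Y path=0 depth=1 children=['U', 'A'] left=[] right=['T'] parent=X
Step 4 (down 0): focus=U path=0/0 depth=2 children=['W', 'N'] left=[] right=['A'] parent=Y
Step 5 (up): focus=Y path=0 depth=1 children=['U', 'A'] left=[] right=['T'] parent=X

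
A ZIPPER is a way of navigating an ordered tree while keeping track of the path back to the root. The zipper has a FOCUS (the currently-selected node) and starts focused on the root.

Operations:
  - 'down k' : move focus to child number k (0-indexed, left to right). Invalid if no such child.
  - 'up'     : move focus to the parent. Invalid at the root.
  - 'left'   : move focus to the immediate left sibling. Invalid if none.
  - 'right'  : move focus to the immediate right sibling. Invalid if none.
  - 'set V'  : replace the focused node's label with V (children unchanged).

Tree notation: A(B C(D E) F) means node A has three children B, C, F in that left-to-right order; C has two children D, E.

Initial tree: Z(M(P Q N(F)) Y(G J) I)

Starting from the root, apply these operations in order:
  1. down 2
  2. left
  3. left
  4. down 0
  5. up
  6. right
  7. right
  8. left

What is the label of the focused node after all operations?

Step 1 (down 2): focus=I path=2 depth=1 children=[] left=['M', 'Y'] right=[] parent=Z
Step 2 (left): focus=Y path=1 depth=1 children=['G', 'J'] left=['M'] right=['I'] parent=Z
Step 3 (left): focus=M path=0 depth=1 children=['P', 'Q', 'N'] left=[] right=['Y', 'I'] parent=Z
Step 4 (down 0): focus=P path=0/0 depth=2 children=[] left=[] right=['Q', 'N'] parent=M
Step 5 (up): focus=M path=0 depth=1 children=['P', 'Q', 'N'] left=[] right=['Y', 'I'] parent=Z
Step 6 (right): focus=Y path=1 depth=1 children=['G', 'J'] left=['M'] right=['I'] parent=Z
Step 7 (right): focus=I path=2 depth=1 children=[] left=['M', 'Y'] right=[] parent=Z
Step 8 (left): focus=Y path=1 depth=1 children=['G', 'J'] left=['M'] right=['I'] parent=Z

Answer: Y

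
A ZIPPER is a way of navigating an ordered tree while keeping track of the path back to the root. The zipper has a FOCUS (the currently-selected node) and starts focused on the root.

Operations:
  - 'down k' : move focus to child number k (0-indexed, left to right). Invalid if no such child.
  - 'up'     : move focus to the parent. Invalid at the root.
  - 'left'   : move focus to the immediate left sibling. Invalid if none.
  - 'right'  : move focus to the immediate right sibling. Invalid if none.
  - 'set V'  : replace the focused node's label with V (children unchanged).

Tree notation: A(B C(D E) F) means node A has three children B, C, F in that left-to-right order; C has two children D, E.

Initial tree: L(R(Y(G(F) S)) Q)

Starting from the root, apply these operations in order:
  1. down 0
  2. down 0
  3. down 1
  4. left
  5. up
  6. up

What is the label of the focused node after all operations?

Answer: R

Derivation:
Step 1 (down 0): focus=R path=0 depth=1 children=['Y'] left=[] right=['Q'] parent=L
Step 2 (down 0): focus=Y path=0/0 depth=2 children=['G', 'S'] left=[] right=[] parent=R
Step 3 (down 1): focus=S path=0/0/1 depth=3 children=[] left=['G'] right=[] parent=Y
Step 4 (left): focus=G path=0/0/0 depth=3 children=['F'] left=[] right=['S'] parent=Y
Step 5 (up): focus=Y path=0/0 depth=2 children=['G', 'S'] left=[] right=[] parent=R
Step 6 (up): focus=R path=0 depth=1 children=['Y'] left=[] right=['Q'] parent=L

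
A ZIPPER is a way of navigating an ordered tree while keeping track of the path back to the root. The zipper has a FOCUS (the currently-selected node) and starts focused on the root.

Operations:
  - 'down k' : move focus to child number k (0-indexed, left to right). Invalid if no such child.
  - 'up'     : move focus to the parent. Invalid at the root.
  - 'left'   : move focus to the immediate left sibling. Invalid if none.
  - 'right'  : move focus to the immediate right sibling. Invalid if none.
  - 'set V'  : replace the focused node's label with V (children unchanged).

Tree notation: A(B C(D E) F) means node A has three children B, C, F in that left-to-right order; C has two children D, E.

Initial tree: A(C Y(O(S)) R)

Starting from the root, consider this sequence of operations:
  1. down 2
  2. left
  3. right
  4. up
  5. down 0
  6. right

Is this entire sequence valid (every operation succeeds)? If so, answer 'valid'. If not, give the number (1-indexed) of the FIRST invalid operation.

Step 1 (down 2): focus=R path=2 depth=1 children=[] left=['C', 'Y'] right=[] parent=A
Step 2 (left): focus=Y path=1 depth=1 children=['O'] left=['C'] right=['R'] parent=A
Step 3 (right): focus=R path=2 depth=1 children=[] left=['C', 'Y'] right=[] parent=A
Step 4 (up): focus=A path=root depth=0 children=['C', 'Y', 'R'] (at root)
Step 5 (down 0): focus=C path=0 depth=1 children=[] left=[] right=['Y', 'R'] parent=A
Step 6 (right): focus=Y path=1 depth=1 children=['O'] left=['C'] right=['R'] parent=A

Answer: valid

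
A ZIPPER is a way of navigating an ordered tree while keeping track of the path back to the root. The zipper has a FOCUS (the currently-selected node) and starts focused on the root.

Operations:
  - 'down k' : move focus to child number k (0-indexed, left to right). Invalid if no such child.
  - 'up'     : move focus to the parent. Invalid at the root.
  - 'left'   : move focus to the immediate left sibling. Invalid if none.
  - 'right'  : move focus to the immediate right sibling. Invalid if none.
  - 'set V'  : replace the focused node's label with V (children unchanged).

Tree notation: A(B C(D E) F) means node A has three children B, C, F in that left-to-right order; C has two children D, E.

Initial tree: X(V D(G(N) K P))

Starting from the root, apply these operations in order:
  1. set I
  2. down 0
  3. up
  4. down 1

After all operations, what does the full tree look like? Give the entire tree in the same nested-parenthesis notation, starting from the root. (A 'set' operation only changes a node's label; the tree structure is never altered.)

Answer: I(V D(G(N) K P))

Derivation:
Step 1 (set I): focus=I path=root depth=0 children=['V', 'D'] (at root)
Step 2 (down 0): focus=V path=0 depth=1 children=[] left=[] right=['D'] parent=I
Step 3 (up): focus=I path=root depth=0 children=['V', 'D'] (at root)
Step 4 (down 1): focus=D path=1 depth=1 children=['G', 'K', 'P'] left=['V'] right=[] parent=I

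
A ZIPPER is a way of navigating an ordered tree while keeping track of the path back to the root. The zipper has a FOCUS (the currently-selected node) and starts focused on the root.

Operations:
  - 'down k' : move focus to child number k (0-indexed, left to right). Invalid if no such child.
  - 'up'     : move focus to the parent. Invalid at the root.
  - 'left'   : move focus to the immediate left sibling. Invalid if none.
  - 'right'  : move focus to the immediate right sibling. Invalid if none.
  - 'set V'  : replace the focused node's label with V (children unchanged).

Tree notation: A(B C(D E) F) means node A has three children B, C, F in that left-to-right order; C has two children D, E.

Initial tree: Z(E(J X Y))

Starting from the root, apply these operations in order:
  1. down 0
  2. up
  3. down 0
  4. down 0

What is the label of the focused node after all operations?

Step 1 (down 0): focus=E path=0 depth=1 children=['J', 'X', 'Y'] left=[] right=[] parent=Z
Step 2 (up): focus=Z path=root depth=0 children=['E'] (at root)
Step 3 (down 0): focus=E path=0 depth=1 children=['J', 'X', 'Y'] left=[] right=[] parent=Z
Step 4 (down 0): focus=J path=0/0 depth=2 children=[] left=[] right=['X', 'Y'] parent=E

Answer: J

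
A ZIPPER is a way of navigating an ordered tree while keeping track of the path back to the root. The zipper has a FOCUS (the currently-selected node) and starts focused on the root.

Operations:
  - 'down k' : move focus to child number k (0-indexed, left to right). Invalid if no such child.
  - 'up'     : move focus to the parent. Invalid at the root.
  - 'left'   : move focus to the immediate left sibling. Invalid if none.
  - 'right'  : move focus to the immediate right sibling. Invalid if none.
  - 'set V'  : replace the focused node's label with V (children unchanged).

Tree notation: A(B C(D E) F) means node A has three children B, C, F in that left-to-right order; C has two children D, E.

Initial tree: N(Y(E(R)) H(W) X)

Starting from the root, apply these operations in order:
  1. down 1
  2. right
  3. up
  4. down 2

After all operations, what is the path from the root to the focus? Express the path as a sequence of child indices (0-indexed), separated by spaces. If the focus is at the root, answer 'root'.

Step 1 (down 1): focus=H path=1 depth=1 children=['W'] left=['Y'] right=['X'] parent=N
Step 2 (right): focus=X path=2 depth=1 children=[] left=['Y', 'H'] right=[] parent=N
Step 3 (up): focus=N path=root depth=0 children=['Y', 'H', 'X'] (at root)
Step 4 (down 2): focus=X path=2 depth=1 children=[] left=['Y', 'H'] right=[] parent=N

Answer: 2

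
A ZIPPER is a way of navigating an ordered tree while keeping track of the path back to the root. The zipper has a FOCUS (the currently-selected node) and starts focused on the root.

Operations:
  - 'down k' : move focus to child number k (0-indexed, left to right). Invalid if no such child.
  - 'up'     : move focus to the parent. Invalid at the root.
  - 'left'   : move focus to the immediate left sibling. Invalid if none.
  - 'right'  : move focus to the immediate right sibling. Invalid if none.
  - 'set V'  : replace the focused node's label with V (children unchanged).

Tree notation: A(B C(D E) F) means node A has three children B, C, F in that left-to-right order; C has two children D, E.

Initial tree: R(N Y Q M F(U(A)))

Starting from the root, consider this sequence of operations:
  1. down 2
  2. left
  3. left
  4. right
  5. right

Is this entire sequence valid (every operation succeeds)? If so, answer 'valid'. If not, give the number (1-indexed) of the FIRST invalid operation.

Step 1 (down 2): focus=Q path=2 depth=1 children=[] left=['N', 'Y'] right=['M', 'F'] parent=R
Step 2 (left): focus=Y path=1 depth=1 children=[] left=['N'] right=['Q', 'M', 'F'] parent=R
Step 3 (left): focus=N path=0 depth=1 children=[] left=[] right=['Y', 'Q', 'M', 'F'] parent=R
Step 4 (right): focus=Y path=1 depth=1 children=[] left=['N'] right=['Q', 'M', 'F'] parent=R
Step 5 (right): focus=Q path=2 depth=1 children=[] left=['N', 'Y'] right=['M', 'F'] parent=R

Answer: valid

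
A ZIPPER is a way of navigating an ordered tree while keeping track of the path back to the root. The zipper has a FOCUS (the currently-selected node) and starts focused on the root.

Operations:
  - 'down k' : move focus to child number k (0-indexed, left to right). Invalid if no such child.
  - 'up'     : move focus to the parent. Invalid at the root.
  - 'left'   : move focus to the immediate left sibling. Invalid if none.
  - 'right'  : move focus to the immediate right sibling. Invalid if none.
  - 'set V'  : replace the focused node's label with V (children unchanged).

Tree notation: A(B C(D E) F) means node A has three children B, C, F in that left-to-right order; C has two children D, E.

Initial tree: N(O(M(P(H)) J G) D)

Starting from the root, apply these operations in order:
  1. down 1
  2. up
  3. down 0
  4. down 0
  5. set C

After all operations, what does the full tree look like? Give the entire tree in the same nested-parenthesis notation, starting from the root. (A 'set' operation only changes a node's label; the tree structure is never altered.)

Answer: N(O(C(P(H)) J G) D)

Derivation:
Step 1 (down 1): focus=D path=1 depth=1 children=[] left=['O'] right=[] parent=N
Step 2 (up): focus=N path=root depth=0 children=['O', 'D'] (at root)
Step 3 (down 0): focus=O path=0 depth=1 children=['M', 'J', 'G'] left=[] right=['D'] parent=N
Step 4 (down 0): focus=M path=0/0 depth=2 children=['P'] left=[] right=['J', 'G'] parent=O
Step 5 (set C): focus=C path=0/0 depth=2 children=['P'] left=[] right=['J', 'G'] parent=O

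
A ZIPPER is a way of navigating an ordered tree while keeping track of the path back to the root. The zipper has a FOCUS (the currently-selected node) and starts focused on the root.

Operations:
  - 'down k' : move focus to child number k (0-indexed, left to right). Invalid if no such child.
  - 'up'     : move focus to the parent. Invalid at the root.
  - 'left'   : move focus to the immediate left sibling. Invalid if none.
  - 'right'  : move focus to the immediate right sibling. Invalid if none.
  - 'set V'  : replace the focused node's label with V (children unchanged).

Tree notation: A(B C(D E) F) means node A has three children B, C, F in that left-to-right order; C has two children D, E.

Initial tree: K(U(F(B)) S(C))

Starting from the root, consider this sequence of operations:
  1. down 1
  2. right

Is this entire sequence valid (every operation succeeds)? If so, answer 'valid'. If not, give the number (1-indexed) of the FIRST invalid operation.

Step 1 (down 1): focus=S path=1 depth=1 children=['C'] left=['U'] right=[] parent=K
Step 2 (right): INVALID

Answer: 2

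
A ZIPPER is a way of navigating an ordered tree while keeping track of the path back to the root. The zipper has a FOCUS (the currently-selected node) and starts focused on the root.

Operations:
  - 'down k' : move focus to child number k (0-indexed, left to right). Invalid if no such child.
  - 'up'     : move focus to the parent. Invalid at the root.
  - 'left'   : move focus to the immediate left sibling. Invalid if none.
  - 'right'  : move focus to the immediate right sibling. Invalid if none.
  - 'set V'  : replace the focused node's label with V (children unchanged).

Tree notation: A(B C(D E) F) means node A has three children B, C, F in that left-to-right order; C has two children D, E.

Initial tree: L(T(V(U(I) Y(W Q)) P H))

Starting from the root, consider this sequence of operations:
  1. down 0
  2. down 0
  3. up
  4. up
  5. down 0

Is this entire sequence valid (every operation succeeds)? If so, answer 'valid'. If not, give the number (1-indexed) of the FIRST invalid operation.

Step 1 (down 0): focus=T path=0 depth=1 children=['V', 'P', 'H'] left=[] right=[] parent=L
Step 2 (down 0): focus=V path=0/0 depth=2 children=['U', 'Y'] left=[] right=['P', 'H'] parent=T
Step 3 (up): focus=T path=0 depth=1 children=['V', 'P', 'H'] left=[] right=[] parent=L
Step 4 (up): focus=L path=root depth=0 children=['T'] (at root)
Step 5 (down 0): focus=T path=0 depth=1 children=['V', 'P', 'H'] left=[] right=[] parent=L

Answer: valid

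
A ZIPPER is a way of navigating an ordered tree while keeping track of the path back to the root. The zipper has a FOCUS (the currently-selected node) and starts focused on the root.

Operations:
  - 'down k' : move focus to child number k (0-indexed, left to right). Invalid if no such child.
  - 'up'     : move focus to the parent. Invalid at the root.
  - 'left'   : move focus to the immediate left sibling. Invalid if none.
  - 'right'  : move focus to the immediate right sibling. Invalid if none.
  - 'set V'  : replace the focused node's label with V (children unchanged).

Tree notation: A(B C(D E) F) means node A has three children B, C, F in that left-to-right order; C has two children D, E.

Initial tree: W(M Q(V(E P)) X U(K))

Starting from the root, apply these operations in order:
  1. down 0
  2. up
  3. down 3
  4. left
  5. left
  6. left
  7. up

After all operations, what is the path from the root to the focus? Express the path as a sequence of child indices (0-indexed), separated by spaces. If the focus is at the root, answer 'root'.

Answer: root

Derivation:
Step 1 (down 0): focus=M path=0 depth=1 children=[] left=[] right=['Q', 'X', 'U'] parent=W
Step 2 (up): focus=W path=root depth=0 children=['M', 'Q', 'X', 'U'] (at root)
Step 3 (down 3): focus=U path=3 depth=1 children=['K'] left=['M', 'Q', 'X'] right=[] parent=W
Step 4 (left): focus=X path=2 depth=1 children=[] left=['M', 'Q'] right=['U'] parent=W
Step 5 (left): focus=Q path=1 depth=1 children=['V'] left=['M'] right=['X', 'U'] parent=W
Step 6 (left): focus=M path=0 depth=1 children=[] left=[] right=['Q', 'X', 'U'] parent=W
Step 7 (up): focus=W path=root depth=0 children=['M', 'Q', 'X', 'U'] (at root)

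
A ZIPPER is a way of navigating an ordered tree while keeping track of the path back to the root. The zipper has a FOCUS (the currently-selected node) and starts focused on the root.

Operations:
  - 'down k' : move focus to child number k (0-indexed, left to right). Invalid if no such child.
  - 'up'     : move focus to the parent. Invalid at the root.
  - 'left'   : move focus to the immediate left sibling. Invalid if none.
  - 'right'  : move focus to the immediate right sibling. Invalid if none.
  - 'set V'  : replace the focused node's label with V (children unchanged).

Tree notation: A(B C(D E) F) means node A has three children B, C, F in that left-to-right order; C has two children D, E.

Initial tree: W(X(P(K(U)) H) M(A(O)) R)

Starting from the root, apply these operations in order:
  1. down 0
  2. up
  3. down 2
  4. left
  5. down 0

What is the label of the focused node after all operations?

Answer: A

Derivation:
Step 1 (down 0): focus=X path=0 depth=1 children=['P', 'H'] left=[] right=['M', 'R'] parent=W
Step 2 (up): focus=W path=root depth=0 children=['X', 'M', 'R'] (at root)
Step 3 (down 2): focus=R path=2 depth=1 children=[] left=['X', 'M'] right=[] parent=W
Step 4 (left): focus=M path=1 depth=1 children=['A'] left=['X'] right=['R'] parent=W
Step 5 (down 0): focus=A path=1/0 depth=2 children=['O'] left=[] right=[] parent=M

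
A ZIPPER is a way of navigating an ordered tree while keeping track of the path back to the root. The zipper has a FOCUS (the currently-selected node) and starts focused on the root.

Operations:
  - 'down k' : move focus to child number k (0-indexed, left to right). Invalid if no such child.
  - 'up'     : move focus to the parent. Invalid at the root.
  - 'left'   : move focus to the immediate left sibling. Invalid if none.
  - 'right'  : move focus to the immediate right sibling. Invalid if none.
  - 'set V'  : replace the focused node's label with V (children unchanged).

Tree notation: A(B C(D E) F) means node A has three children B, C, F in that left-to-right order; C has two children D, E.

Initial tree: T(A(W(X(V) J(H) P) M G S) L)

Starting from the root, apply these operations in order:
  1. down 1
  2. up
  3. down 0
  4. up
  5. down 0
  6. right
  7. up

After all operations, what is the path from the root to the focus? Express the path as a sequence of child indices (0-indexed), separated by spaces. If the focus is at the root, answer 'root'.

Answer: root

Derivation:
Step 1 (down 1): focus=L path=1 depth=1 children=[] left=['A'] right=[] parent=T
Step 2 (up): focus=T path=root depth=0 children=['A', 'L'] (at root)
Step 3 (down 0): focus=A path=0 depth=1 children=['W', 'M', 'G', 'S'] left=[] right=['L'] parent=T
Step 4 (up): focus=T path=root depth=0 children=['A', 'L'] (at root)
Step 5 (down 0): focus=A path=0 depth=1 children=['W', 'M', 'G', 'S'] left=[] right=['L'] parent=T
Step 6 (right): focus=L path=1 depth=1 children=[] left=['A'] right=[] parent=T
Step 7 (up): focus=T path=root depth=0 children=['A', 'L'] (at root)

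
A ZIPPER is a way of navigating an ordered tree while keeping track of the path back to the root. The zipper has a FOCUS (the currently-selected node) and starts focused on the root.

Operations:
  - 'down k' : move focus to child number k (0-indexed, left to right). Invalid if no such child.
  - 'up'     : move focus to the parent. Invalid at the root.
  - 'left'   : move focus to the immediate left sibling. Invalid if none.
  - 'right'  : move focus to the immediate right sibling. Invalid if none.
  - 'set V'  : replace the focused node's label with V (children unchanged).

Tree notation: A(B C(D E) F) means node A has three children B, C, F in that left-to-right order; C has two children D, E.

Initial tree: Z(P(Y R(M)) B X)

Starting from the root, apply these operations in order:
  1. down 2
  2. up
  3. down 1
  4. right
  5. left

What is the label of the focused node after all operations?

Answer: B

Derivation:
Step 1 (down 2): focus=X path=2 depth=1 children=[] left=['P', 'B'] right=[] parent=Z
Step 2 (up): focus=Z path=root depth=0 children=['P', 'B', 'X'] (at root)
Step 3 (down 1): focus=B path=1 depth=1 children=[] left=['P'] right=['X'] parent=Z
Step 4 (right): focus=X path=2 depth=1 children=[] left=['P', 'B'] right=[] parent=Z
Step 5 (left): focus=B path=1 depth=1 children=[] left=['P'] right=['X'] parent=Z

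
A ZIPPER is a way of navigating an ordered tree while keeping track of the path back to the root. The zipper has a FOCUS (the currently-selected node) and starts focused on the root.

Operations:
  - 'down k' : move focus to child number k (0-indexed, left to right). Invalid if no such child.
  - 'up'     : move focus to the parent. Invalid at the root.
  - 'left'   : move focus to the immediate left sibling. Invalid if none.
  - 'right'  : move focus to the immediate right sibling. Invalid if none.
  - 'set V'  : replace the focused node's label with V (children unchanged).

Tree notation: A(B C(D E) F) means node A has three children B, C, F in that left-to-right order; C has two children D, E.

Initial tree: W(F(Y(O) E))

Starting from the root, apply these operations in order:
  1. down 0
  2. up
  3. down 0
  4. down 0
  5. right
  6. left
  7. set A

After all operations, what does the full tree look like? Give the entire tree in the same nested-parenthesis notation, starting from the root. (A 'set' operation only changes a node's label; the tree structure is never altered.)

Answer: W(F(A(O) E))

Derivation:
Step 1 (down 0): focus=F path=0 depth=1 children=['Y', 'E'] left=[] right=[] parent=W
Step 2 (up): focus=W path=root depth=0 children=['F'] (at root)
Step 3 (down 0): focus=F path=0 depth=1 children=['Y', 'E'] left=[] right=[] parent=W
Step 4 (down 0): focus=Y path=0/0 depth=2 children=['O'] left=[] right=['E'] parent=F
Step 5 (right): focus=E path=0/1 depth=2 children=[] left=['Y'] right=[] parent=F
Step 6 (left): focus=Y path=0/0 depth=2 children=['O'] left=[] right=['E'] parent=F
Step 7 (set A): focus=A path=0/0 depth=2 children=['O'] left=[] right=['E'] parent=F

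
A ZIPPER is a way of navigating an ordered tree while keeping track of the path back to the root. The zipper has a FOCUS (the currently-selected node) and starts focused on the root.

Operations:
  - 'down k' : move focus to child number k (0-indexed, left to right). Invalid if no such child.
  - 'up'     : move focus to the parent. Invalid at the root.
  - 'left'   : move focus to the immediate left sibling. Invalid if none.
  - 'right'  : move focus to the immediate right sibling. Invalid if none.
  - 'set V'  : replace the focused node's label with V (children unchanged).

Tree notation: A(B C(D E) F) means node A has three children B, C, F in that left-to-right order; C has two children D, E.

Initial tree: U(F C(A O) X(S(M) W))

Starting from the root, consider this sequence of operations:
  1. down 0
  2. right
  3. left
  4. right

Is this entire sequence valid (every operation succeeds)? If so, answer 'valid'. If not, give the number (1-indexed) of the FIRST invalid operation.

Step 1 (down 0): focus=F path=0 depth=1 children=[] left=[] right=['C', 'X'] parent=U
Step 2 (right): focus=C path=1 depth=1 children=['A', 'O'] left=['F'] right=['X'] parent=U
Step 3 (left): focus=F path=0 depth=1 children=[] left=[] right=['C', 'X'] parent=U
Step 4 (right): focus=C path=1 depth=1 children=['A', 'O'] left=['F'] right=['X'] parent=U

Answer: valid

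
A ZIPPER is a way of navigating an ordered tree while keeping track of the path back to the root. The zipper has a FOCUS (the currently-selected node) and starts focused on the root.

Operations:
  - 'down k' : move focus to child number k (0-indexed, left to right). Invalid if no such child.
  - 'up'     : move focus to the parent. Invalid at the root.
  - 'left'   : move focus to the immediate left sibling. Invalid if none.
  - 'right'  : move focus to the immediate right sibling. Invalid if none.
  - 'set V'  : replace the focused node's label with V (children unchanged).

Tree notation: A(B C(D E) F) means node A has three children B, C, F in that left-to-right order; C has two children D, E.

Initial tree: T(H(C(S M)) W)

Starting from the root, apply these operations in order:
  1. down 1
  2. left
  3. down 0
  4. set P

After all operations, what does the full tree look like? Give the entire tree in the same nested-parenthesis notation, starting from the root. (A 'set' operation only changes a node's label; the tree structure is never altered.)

Step 1 (down 1): focus=W path=1 depth=1 children=[] left=['H'] right=[] parent=T
Step 2 (left): focus=H path=0 depth=1 children=['C'] left=[] right=['W'] parent=T
Step 3 (down 0): focus=C path=0/0 depth=2 children=['S', 'M'] left=[] right=[] parent=H
Step 4 (set P): focus=P path=0/0 depth=2 children=['S', 'M'] left=[] right=[] parent=H

Answer: T(H(P(S M)) W)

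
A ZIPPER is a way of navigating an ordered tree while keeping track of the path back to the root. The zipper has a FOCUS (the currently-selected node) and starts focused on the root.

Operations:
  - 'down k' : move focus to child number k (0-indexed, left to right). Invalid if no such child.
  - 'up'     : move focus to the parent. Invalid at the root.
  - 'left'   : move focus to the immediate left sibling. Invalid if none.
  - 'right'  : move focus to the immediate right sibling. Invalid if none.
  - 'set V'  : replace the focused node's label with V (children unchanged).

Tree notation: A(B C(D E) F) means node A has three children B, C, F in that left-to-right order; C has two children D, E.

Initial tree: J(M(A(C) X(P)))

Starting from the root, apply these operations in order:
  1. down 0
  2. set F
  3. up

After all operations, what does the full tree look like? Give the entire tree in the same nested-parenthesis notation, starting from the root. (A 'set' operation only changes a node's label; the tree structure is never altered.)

Step 1 (down 0): focus=M path=0 depth=1 children=['A', 'X'] left=[] right=[] parent=J
Step 2 (set F): focus=F path=0 depth=1 children=['A', 'X'] left=[] right=[] parent=J
Step 3 (up): focus=J path=root depth=0 children=['F'] (at root)

Answer: J(F(A(C) X(P)))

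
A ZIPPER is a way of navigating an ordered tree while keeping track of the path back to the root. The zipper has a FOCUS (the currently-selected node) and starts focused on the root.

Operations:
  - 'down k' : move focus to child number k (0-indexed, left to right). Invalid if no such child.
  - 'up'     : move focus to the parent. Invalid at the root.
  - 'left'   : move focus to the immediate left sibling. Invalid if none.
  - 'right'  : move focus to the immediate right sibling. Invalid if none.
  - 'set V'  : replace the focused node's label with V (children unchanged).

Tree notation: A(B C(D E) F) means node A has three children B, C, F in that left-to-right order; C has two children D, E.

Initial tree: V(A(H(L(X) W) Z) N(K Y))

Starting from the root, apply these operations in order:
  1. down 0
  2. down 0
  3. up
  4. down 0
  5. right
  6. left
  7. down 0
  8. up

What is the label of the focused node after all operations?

Step 1 (down 0): focus=A path=0 depth=1 children=['H', 'Z'] left=[] right=['N'] parent=V
Step 2 (down 0): focus=H path=0/0 depth=2 children=['L', 'W'] left=[] right=['Z'] parent=A
Step 3 (up): focus=A path=0 depth=1 children=['H', 'Z'] left=[] right=['N'] parent=V
Step 4 (down 0): focus=H path=0/0 depth=2 children=['L', 'W'] left=[] right=['Z'] parent=A
Step 5 (right): focus=Z path=0/1 depth=2 children=[] left=['H'] right=[] parent=A
Step 6 (left): focus=H path=0/0 depth=2 children=['L', 'W'] left=[] right=['Z'] parent=A
Step 7 (down 0): focus=L path=0/0/0 depth=3 children=['X'] left=[] right=['W'] parent=H
Step 8 (up): focus=H path=0/0 depth=2 children=['L', 'W'] left=[] right=['Z'] parent=A

Answer: H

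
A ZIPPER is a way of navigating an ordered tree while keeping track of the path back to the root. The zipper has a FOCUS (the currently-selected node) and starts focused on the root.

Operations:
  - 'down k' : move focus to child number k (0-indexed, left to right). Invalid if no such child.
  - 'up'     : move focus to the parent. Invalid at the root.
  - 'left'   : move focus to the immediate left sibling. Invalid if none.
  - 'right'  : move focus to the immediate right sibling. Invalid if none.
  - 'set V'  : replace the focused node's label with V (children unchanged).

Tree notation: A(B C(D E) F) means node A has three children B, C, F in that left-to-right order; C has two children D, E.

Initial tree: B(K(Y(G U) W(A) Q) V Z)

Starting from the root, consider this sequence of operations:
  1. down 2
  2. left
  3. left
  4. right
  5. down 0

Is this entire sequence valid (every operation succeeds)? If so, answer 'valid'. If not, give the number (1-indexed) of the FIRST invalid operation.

Answer: 5

Derivation:
Step 1 (down 2): focus=Z path=2 depth=1 children=[] left=['K', 'V'] right=[] parent=B
Step 2 (left): focus=V path=1 depth=1 children=[] left=['K'] right=['Z'] parent=B
Step 3 (left): focus=K path=0 depth=1 children=['Y', 'W', 'Q'] left=[] right=['V', 'Z'] parent=B
Step 4 (right): focus=V path=1 depth=1 children=[] left=['K'] right=['Z'] parent=B
Step 5 (down 0): INVALID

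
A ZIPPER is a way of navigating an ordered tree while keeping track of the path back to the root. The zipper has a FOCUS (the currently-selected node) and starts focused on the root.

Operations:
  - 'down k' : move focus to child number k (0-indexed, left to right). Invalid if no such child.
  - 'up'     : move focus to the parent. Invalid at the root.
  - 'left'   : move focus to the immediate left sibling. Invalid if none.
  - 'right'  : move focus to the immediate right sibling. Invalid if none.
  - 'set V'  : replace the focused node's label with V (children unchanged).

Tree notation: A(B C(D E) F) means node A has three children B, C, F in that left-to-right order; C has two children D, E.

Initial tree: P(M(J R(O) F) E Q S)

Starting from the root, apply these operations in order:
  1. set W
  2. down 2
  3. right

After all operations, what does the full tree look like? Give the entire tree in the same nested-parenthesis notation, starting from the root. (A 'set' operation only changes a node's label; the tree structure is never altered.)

Step 1 (set W): focus=W path=root depth=0 children=['M', 'E', 'Q', 'S'] (at root)
Step 2 (down 2): focus=Q path=2 depth=1 children=[] left=['M', 'E'] right=['S'] parent=W
Step 3 (right): focus=S path=3 depth=1 children=[] left=['M', 'E', 'Q'] right=[] parent=W

Answer: W(M(J R(O) F) E Q S)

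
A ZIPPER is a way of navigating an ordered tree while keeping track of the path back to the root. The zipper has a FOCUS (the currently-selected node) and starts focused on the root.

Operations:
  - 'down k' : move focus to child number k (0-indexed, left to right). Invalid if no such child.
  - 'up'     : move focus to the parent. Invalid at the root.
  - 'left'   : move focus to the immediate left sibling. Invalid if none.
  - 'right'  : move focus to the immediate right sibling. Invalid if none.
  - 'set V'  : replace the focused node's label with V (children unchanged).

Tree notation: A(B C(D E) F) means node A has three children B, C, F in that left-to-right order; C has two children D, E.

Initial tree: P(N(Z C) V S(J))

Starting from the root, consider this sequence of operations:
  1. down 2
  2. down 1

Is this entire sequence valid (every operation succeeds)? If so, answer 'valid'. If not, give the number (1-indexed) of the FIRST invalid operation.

Answer: 2

Derivation:
Step 1 (down 2): focus=S path=2 depth=1 children=['J'] left=['N', 'V'] right=[] parent=P
Step 2 (down 1): INVALID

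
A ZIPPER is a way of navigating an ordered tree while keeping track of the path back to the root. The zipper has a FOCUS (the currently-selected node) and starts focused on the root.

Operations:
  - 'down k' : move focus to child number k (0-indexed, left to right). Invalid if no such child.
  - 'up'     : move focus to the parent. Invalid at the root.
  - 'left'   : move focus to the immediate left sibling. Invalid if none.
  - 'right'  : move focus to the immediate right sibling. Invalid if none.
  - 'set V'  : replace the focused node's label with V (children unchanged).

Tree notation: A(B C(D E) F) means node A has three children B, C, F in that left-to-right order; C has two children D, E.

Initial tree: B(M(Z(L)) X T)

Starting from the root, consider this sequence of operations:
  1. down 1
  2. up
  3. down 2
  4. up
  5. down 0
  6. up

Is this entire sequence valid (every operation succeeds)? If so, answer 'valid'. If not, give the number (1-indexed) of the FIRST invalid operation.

Answer: valid

Derivation:
Step 1 (down 1): focus=X path=1 depth=1 children=[] left=['M'] right=['T'] parent=B
Step 2 (up): focus=B path=root depth=0 children=['M', 'X', 'T'] (at root)
Step 3 (down 2): focus=T path=2 depth=1 children=[] left=['M', 'X'] right=[] parent=B
Step 4 (up): focus=B path=root depth=0 children=['M', 'X', 'T'] (at root)
Step 5 (down 0): focus=M path=0 depth=1 children=['Z'] left=[] right=['X', 'T'] parent=B
Step 6 (up): focus=B path=root depth=0 children=['M', 'X', 'T'] (at root)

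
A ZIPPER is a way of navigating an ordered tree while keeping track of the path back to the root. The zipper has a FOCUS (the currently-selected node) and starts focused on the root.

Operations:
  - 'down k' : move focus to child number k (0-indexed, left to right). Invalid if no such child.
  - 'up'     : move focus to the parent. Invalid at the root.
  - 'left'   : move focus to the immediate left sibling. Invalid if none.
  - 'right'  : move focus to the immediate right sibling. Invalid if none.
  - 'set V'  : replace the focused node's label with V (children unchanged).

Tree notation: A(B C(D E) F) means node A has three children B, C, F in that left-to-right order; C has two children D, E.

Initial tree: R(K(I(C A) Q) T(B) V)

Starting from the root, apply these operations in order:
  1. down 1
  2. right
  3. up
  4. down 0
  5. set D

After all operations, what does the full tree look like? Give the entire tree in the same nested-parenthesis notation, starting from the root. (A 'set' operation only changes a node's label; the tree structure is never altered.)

Step 1 (down 1): focus=T path=1 depth=1 children=['B'] left=['K'] right=['V'] parent=R
Step 2 (right): focus=V path=2 depth=1 children=[] left=['K', 'T'] right=[] parent=R
Step 3 (up): focus=R path=root depth=0 children=['K', 'T', 'V'] (at root)
Step 4 (down 0): focus=K path=0 depth=1 children=['I', 'Q'] left=[] right=['T', 'V'] parent=R
Step 5 (set D): focus=D path=0 depth=1 children=['I', 'Q'] left=[] right=['T', 'V'] parent=R

Answer: R(D(I(C A) Q) T(B) V)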